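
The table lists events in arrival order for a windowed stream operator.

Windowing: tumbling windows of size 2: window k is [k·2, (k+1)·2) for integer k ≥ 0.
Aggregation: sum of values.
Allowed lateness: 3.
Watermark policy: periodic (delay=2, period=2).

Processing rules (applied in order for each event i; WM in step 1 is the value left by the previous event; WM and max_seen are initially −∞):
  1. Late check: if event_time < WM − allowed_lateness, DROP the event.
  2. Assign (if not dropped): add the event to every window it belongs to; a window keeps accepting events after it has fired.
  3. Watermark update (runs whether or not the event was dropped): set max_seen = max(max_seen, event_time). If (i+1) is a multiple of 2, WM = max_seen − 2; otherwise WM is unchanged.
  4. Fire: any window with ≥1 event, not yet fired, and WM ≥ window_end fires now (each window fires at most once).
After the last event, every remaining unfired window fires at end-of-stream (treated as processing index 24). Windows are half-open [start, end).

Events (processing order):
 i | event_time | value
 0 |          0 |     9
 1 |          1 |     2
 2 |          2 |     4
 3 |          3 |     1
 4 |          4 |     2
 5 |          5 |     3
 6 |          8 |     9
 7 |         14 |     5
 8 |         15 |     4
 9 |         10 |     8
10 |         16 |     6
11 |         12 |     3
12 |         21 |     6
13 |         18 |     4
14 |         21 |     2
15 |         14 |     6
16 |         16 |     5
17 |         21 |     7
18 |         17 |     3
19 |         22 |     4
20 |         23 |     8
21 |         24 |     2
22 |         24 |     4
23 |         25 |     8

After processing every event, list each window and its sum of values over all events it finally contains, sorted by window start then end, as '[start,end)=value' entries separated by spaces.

i=0 t=0 v=9: → [0,2); WM=−∞
i=1 t=1 v=2: → [0,2); WM=-1
i=2 t=2 v=4: → [2,4); WM=-1
i=3 t=3 v=1: → [2,4); WM=1
i=4 t=4 v=2: → [4,6); WM=1
i=5 t=5 v=3: → [4,6); WM=3; [0,2) fires=11
i=6 t=8 v=9: → [8,10); WM=3
i=7 t=14 v=5: → [14,16); WM=12; [2,4) fires=5 [4,6) fires=5 [8,10) fires=9
i=8 t=15 v=4: → [14,16); WM=12
i=9 t=10 v=8: → [10,12); WM=13; [10,12) fires=8
i=10 t=16 v=6: → [16,18); WM=13
i=11 t=12 v=3: → [12,14); WM=14; [12,14) fires=3
i=12 t=21 v=6: → [20,22); WM=14
i=13 t=18 v=4: → [18,20); WM=19; [14,16) fires=9 [16,18) fires=6
i=14 t=21 v=2: → [20,22); WM=19
i=15 t=14 v=6: DROP (t<19-3); WM=19
i=16 t=16 v=5: → [16,18); WM=19
i=17 t=21 v=7: → [20,22); WM=19
i=18 t=17 v=3: → [16,18); WM=19
i=19 t=22 v=4: → [22,24); WM=20; [18,20) fires=4
i=20 t=23 v=8: → [22,24); WM=20
i=21 t=24 v=2: → [24,26); WM=22; [20,22) fires=15
i=22 t=24 v=4: → [24,26); WM=22
i=23 t=25 v=8: → [24,26); WM=23

[0,2)=11 [2,4)=5 [4,6)=5 [8,10)=9 [10,12)=8 [12,14)=3 [14,16)=9 [16,18)=14 [18,20)=4 [20,22)=15 [22,24)=12 [24,26)=14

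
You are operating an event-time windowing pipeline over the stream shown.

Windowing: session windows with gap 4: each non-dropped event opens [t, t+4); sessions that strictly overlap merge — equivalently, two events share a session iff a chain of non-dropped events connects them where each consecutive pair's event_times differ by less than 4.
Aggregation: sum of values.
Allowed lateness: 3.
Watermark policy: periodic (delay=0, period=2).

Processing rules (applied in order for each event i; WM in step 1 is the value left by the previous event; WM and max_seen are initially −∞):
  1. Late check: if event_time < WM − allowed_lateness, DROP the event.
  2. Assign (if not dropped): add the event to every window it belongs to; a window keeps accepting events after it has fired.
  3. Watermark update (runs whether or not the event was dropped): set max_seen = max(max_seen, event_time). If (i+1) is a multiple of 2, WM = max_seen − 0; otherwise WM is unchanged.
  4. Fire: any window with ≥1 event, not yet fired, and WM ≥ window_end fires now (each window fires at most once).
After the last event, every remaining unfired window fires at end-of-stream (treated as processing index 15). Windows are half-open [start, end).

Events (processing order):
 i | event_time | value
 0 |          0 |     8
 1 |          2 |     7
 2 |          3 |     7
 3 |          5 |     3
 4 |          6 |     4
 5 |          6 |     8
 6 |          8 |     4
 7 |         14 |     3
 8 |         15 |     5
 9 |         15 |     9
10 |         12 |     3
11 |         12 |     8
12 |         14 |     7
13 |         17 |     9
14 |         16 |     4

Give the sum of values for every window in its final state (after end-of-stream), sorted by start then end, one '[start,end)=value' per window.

[0,12)=41 [12,21)=48

i=0 t=0 v=8: → [0,4); WM=−∞
i=1 t=2 v=7: → [0,6); WM=2
i=2 t=3 v=7: → [0,7); WM=2
i=3 t=5 v=3: → [0,9); WM=5
i=4 t=6 v=4: → [0,10); WM=5
i=5 t=6 v=8: → [0,10); WM=6
i=6 t=8 v=4: → [0,12); WM=6
i=7 t=14 v=3: → [14,18); WM=14
i=8 t=15 v=5: → [14,19); WM=14
i=9 t=15 v=9: → [14,19); WM=15
i=10 t=12 v=3: → [12,19); WM=15
i=11 t=12 v=8: → [12,19); WM=15
i=12 t=14 v=7: → [12,19); WM=15
i=13 t=17 v=9: → [12,21); WM=17
i=14 t=16 v=4: → [12,21); WM=17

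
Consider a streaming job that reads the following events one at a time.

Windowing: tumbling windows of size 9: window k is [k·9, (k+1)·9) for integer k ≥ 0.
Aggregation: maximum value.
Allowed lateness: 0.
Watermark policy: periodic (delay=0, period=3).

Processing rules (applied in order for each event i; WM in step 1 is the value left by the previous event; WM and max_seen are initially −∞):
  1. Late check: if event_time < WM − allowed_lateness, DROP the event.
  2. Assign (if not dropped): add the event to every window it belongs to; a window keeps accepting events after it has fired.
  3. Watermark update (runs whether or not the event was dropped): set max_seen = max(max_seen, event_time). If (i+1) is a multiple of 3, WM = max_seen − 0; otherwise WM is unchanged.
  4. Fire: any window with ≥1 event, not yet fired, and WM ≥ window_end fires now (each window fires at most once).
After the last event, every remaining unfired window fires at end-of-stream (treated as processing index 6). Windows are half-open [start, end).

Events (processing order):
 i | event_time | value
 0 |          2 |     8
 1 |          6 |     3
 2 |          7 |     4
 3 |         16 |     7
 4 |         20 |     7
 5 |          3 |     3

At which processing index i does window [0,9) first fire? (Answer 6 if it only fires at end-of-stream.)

5

i=0 t=2 v=8: → [0,9); WM=−∞
i=1 t=6 v=3: → [0,9); WM=−∞
i=2 t=7 v=4: → [0,9); WM=7
i=3 t=16 v=7: → [9,18); WM=7
i=4 t=20 v=7: → [18,27); WM=7
i=5 t=3 v=3: DROP (t<7-0); WM=20; [0,9) fires=8 [9,18) fires=7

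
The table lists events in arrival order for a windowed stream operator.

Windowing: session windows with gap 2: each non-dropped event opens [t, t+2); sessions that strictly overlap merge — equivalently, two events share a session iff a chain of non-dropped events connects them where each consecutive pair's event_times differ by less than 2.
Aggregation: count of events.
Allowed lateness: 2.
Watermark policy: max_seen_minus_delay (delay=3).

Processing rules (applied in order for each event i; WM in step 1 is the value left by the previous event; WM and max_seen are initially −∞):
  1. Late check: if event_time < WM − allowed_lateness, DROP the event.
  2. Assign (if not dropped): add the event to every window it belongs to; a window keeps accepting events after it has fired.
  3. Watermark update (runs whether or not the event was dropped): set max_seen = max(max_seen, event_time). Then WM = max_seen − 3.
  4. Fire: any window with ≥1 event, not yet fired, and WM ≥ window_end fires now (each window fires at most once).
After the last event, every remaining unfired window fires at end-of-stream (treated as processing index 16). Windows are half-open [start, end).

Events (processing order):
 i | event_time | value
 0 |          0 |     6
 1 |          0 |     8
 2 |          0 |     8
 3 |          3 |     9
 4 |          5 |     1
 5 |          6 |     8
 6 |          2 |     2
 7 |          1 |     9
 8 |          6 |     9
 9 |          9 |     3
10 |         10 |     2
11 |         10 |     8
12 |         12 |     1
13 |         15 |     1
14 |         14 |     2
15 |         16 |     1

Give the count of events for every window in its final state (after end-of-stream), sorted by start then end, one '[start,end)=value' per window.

[0,5)=6 [5,8)=3 [9,12)=3 [12,14)=1 [14,18)=3

i=0 t=0 v=6: → [0,2); WM=-3
i=1 t=0 v=8: → [0,2); WM=-3
i=2 t=0 v=8: → [0,2); WM=-3
i=3 t=3 v=9: → [3,5); WM=0
i=4 t=5 v=1: → [5,7); WM=2
i=5 t=6 v=8: → [5,8); WM=3
i=6 t=2 v=2: → [2,5); WM=3
i=7 t=1 v=9: → [0,5); WM=3
i=8 t=6 v=9: → [5,8); WM=3
i=9 t=9 v=3: → [9,11); WM=6
i=10 t=10 v=2: → [9,12); WM=7
i=11 t=10 v=8: → [9,12); WM=7
i=12 t=12 v=1: → [12,14); WM=9
i=13 t=15 v=1: → [15,17); WM=12
i=14 t=14 v=2: → [14,17); WM=12
i=15 t=16 v=1: → [14,18); WM=13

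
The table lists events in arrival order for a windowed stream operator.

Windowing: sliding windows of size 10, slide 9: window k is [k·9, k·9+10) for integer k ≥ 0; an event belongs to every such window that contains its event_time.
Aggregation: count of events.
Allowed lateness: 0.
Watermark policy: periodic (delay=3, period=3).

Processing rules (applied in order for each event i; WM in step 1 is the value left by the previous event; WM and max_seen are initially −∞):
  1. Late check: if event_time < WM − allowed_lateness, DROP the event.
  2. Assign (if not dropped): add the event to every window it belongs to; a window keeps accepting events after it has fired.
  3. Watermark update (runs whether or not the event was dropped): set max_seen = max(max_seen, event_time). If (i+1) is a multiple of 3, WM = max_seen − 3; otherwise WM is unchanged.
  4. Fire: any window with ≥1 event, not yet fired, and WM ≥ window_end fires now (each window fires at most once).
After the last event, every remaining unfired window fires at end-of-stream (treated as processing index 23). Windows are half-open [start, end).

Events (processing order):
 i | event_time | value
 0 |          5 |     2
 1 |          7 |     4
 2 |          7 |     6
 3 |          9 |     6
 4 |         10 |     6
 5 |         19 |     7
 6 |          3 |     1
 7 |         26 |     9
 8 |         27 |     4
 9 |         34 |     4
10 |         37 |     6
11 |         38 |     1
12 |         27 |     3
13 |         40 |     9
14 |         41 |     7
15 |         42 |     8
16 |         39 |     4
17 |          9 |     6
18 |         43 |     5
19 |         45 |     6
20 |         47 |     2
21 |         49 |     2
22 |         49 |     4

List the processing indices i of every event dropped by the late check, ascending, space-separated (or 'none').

i=0 t=5 v=2: → [0,10); WM=−∞
i=1 t=7 v=4: → [0,10); WM=−∞
i=2 t=7 v=6: → [0,10); WM=4
i=3 t=9 v=6: → [9,19),[0,10); WM=4
i=4 t=10 v=6: → [9,19); WM=4
i=5 t=19 v=7: → [18,28); WM=16; [0,10) fires=4
i=6 t=3 v=1: DROP (t<16-0); WM=16
i=7 t=26 v=9: → [18,28); WM=16
i=8 t=27 v=4: → [27,37),[18,28); WM=24; [9,19) fires=2
i=9 t=34 v=4: → [27,37); WM=24
i=10 t=37 v=6: → [36,46); WM=24
i=11 t=38 v=1: → [36,46); WM=35; [18,28) fires=3
i=12 t=27 v=3: DROP (t<35-0); WM=35
i=13 t=40 v=9: → [36,46); WM=35
i=14 t=41 v=7: → [36,46); WM=38; [27,37) fires=2
i=15 t=42 v=8: → [36,46); WM=38
i=16 t=39 v=4: → [36,46); WM=38
i=17 t=9 v=6: DROP (t<38-0); WM=39
i=18 t=43 v=5: → [36,46); WM=39
i=19 t=45 v=6: → [45,55),[36,46); WM=39
i=20 t=47 v=2: → [45,55); WM=44
i=21 t=49 v=2: → [45,55); WM=44
i=22 t=49 v=4: → [45,55); WM=44

6 12 17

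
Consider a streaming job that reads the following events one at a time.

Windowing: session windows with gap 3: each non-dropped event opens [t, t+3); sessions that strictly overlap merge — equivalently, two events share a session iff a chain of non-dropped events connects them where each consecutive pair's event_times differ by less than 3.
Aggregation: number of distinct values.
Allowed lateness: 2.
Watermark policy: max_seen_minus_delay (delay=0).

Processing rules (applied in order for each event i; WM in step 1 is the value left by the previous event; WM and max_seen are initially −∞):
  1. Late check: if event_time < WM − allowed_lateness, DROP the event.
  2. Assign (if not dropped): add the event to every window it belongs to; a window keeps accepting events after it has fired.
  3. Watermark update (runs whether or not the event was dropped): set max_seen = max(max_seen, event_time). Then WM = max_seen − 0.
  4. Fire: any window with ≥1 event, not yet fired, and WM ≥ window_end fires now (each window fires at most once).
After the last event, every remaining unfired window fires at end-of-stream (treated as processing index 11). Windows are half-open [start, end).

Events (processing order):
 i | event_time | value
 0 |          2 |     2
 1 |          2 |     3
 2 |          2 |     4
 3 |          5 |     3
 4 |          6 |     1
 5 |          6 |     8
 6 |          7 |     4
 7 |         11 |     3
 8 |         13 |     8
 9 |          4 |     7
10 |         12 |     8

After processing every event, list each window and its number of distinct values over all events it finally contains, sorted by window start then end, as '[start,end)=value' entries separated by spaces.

i=0 t=2 v=2: → [2,5); WM=2
i=1 t=2 v=3: → [2,5); WM=2
i=2 t=2 v=4: → [2,5); WM=2
i=3 t=5 v=3: → [5,8); WM=5
i=4 t=6 v=1: → [5,9); WM=6
i=5 t=6 v=8: → [5,9); WM=6
i=6 t=7 v=4: → [5,10); WM=7
i=7 t=11 v=3: → [11,14); WM=11
i=8 t=13 v=8: → [11,16); WM=13
i=9 t=4 v=7: DROP (t<13-2); WM=13
i=10 t=12 v=8: → [11,16); WM=13

[2,5)=3 [5,10)=4 [11,16)=2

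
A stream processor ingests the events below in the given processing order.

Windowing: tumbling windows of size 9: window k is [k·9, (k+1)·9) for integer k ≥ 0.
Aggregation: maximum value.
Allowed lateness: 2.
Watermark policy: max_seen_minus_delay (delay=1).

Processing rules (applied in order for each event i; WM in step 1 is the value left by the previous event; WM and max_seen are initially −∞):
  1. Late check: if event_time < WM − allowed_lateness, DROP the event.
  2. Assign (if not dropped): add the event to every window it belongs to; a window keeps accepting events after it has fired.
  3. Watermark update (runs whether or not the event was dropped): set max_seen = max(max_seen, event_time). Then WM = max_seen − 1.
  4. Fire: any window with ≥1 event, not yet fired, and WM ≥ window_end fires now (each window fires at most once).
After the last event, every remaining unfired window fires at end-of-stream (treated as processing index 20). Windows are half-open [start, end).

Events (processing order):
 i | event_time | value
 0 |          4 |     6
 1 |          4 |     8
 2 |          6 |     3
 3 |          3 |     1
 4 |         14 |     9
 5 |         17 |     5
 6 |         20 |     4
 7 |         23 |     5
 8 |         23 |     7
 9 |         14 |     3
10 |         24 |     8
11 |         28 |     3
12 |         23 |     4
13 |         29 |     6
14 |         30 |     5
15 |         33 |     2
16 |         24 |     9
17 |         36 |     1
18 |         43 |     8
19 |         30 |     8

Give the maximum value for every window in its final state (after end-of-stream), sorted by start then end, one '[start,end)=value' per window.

i=0 t=4 v=6: → [0,9); WM=3
i=1 t=4 v=8: → [0,9); WM=3
i=2 t=6 v=3: → [0,9); WM=5
i=3 t=3 v=1: → [0,9); WM=5
i=4 t=14 v=9: → [9,18); WM=13; [0,9) fires=8
i=5 t=17 v=5: → [9,18); WM=16
i=6 t=20 v=4: → [18,27); WM=19; [9,18) fires=9
i=7 t=23 v=5: → [18,27); WM=22
i=8 t=23 v=7: → [18,27); WM=22
i=9 t=14 v=3: DROP (t<22-2); WM=22
i=10 t=24 v=8: → [18,27); WM=23
i=11 t=28 v=3: → [27,36); WM=27; [18,27) fires=8
i=12 t=23 v=4: DROP (t<27-2); WM=27
i=13 t=29 v=6: → [27,36); WM=28
i=14 t=30 v=5: → [27,36); WM=29
i=15 t=33 v=2: → [27,36); WM=32
i=16 t=24 v=9: DROP (t<32-2); WM=32
i=17 t=36 v=1: → [36,45); WM=35
i=18 t=43 v=8: → [36,45); WM=42; [27,36) fires=6
i=19 t=30 v=8: DROP (t<42-2); WM=42

[0,9)=8 [9,18)=9 [18,27)=8 [27,36)=6 [36,45)=8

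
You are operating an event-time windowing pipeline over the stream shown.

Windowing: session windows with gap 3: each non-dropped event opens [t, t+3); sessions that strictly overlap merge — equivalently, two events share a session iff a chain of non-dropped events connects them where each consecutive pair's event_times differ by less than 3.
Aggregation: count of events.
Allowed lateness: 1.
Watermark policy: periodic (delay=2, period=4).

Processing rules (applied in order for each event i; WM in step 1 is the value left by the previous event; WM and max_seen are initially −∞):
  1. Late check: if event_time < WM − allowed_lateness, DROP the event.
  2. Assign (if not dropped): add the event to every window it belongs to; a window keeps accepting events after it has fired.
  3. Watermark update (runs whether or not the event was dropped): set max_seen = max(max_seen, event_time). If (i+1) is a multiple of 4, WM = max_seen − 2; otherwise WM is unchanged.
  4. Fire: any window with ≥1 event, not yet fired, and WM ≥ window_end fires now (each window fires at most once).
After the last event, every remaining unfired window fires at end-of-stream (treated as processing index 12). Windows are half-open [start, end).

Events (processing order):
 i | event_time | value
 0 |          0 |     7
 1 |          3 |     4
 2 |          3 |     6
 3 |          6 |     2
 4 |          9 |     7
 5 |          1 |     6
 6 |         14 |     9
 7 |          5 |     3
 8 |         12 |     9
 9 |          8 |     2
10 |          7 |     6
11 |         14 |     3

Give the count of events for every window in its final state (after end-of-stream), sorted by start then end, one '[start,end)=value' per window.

i=0 t=0 v=7: → [0,3); WM=−∞
i=1 t=3 v=4: → [3,6); WM=−∞
i=2 t=3 v=6: → [3,6); WM=−∞
i=3 t=6 v=2: → [6,9); WM=4
i=4 t=9 v=7: → [9,12); WM=4
i=5 t=1 v=6: DROP (t<4-1); WM=4
i=6 t=14 v=9: → [14,17); WM=4
i=7 t=5 v=3: → [3,9); WM=12
i=8 t=12 v=9: → [12,17); WM=12
i=9 t=8 v=2: DROP (t<12-1); WM=12
i=10 t=7 v=6: DROP (t<12-1); WM=12
i=11 t=14 v=3: → [12,17); WM=12

[0,3)=1 [3,9)=4 [9,12)=1 [12,17)=3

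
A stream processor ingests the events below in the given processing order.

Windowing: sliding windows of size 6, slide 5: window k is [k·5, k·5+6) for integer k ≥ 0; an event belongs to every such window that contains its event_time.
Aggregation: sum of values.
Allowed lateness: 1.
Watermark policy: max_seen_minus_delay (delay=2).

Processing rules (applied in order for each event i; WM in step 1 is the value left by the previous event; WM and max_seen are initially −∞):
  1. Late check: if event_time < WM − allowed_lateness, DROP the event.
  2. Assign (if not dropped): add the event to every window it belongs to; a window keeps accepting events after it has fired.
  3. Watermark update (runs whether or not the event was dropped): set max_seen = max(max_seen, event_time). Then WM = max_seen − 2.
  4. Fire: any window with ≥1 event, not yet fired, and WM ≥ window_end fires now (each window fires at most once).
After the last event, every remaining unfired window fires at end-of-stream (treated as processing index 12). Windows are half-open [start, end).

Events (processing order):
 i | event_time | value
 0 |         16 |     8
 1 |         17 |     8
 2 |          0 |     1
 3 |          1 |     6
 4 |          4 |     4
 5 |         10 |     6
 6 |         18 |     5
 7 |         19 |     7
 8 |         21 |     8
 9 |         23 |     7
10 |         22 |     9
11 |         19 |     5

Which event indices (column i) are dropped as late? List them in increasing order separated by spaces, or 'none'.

i=0 t=16 v=8: → [15,21); WM=14
i=1 t=17 v=8: → [15,21); WM=15
i=2 t=0 v=1: DROP (t<15-1); WM=15
i=3 t=1 v=6: DROP (t<15-1); WM=15
i=4 t=4 v=4: DROP (t<15-1); WM=15
i=5 t=10 v=6: DROP (t<15-1); WM=15
i=6 t=18 v=5: → [15,21); WM=16
i=7 t=19 v=7: → [15,21); WM=17
i=8 t=21 v=8: → [20,26); WM=19
i=9 t=23 v=7: → [20,26); WM=21; [15,21) fires=28
i=10 t=22 v=9: → [20,26); WM=21
i=11 t=19 v=5: DROP (t<21-1); WM=21

2 3 4 5 11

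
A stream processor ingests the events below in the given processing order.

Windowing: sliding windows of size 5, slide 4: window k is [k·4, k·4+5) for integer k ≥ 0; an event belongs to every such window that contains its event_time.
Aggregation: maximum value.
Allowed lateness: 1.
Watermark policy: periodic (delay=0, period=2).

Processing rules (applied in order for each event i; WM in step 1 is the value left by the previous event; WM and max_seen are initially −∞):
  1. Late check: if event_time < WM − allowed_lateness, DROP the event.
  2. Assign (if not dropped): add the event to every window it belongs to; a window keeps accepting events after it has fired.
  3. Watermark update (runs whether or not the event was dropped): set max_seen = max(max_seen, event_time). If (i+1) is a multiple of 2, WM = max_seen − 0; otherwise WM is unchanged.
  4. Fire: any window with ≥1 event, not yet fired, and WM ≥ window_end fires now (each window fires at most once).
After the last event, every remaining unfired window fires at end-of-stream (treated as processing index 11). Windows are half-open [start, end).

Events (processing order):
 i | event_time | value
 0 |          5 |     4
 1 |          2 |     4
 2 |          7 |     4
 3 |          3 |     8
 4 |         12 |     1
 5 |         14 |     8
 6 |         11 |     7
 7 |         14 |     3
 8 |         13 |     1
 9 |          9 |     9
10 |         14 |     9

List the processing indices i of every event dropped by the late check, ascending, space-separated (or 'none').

i=0 t=5 v=4: → [4,9); WM=−∞
i=1 t=2 v=4: → [0,5); WM=5; [0,5) fires=4
i=2 t=7 v=4: → [4,9); WM=5
i=3 t=3 v=8: DROP (t<5-1); WM=7
i=4 t=12 v=1: → [12,17),[8,13); WM=7
i=5 t=14 v=8: → [12,17); WM=14; [4,9) fires=4 [8,13) fires=1
i=6 t=11 v=7: DROP (t<14-1); WM=14
i=7 t=14 v=3: → [12,17); WM=14
i=8 t=13 v=1: → [12,17); WM=14
i=9 t=9 v=9: DROP (t<14-1); WM=14
i=10 t=14 v=9: → [12,17); WM=14

3 6 9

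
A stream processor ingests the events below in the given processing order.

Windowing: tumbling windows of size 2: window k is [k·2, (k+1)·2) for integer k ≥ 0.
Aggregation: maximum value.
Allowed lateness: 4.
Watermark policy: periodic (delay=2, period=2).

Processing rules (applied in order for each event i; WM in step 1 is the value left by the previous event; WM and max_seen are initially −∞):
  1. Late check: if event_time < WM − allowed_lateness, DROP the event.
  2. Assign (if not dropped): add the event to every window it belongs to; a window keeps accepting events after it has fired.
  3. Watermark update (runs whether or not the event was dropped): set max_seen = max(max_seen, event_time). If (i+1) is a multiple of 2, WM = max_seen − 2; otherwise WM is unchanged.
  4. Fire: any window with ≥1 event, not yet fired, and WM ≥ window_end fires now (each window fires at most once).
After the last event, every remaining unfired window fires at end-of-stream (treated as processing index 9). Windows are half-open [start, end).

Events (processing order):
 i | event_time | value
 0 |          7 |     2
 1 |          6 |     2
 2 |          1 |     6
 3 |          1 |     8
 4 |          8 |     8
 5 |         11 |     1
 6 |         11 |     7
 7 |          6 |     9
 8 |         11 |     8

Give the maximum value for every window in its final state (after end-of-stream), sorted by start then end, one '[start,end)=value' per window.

[0,2)=8 [6,8)=9 [8,10)=8 [10,12)=8

i=0 t=7 v=2: → [6,8); WM=−∞
i=1 t=6 v=2: → [6,8); WM=5
i=2 t=1 v=6: → [0,2); WM=5; [0,2) fires=6
i=3 t=1 v=8: → [0,2); WM=5
i=4 t=8 v=8: → [8,10); WM=5
i=5 t=11 v=1: → [10,12); WM=9; [6,8) fires=2
i=6 t=11 v=7: → [10,12); WM=9
i=7 t=6 v=9: → [6,8); WM=9
i=8 t=11 v=8: → [10,12); WM=9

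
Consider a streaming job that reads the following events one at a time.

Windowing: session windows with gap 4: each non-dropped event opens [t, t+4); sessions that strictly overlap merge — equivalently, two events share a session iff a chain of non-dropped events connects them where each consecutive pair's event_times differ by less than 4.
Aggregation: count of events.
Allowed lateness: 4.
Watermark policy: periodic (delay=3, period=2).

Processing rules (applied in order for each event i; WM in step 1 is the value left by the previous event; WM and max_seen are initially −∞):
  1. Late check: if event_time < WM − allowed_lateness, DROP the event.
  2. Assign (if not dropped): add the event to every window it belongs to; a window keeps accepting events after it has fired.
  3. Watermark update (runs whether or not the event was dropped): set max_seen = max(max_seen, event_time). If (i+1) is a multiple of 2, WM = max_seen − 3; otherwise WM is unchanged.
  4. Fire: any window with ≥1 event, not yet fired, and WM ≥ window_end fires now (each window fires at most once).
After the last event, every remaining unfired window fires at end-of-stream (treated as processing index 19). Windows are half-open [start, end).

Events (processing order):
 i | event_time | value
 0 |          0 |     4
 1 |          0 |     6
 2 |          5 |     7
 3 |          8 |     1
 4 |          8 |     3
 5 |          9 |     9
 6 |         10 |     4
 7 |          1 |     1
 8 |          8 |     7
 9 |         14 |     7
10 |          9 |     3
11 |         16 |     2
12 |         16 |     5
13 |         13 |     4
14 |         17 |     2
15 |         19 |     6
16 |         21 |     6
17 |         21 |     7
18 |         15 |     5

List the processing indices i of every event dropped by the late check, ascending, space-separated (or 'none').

7

i=0 t=0 v=4: → [0,4); WM=−∞
i=1 t=0 v=6: → [0,4); WM=-3
i=2 t=5 v=7: → [5,9); WM=-3
i=3 t=8 v=1: → [5,12); WM=5
i=4 t=8 v=3: → [5,12); WM=5
i=5 t=9 v=9: → [5,13); WM=6
i=6 t=10 v=4: → [5,14); WM=6
i=7 t=1 v=1: DROP (t<6-4); WM=7
i=8 t=8 v=7: → [5,14); WM=7
i=9 t=14 v=7: → [14,18); WM=11
i=10 t=9 v=3: → [5,14); WM=11
i=11 t=16 v=2: → [14,20); WM=13
i=12 t=16 v=5: → [14,20); WM=13
i=13 t=13 v=4: → [5,20); WM=13
i=14 t=17 v=2: → [5,21); WM=13
i=15 t=19 v=6: → [5,23); WM=16
i=16 t=21 v=6: → [5,25); WM=16
i=17 t=21 v=7: → [5,25); WM=18
i=18 t=15 v=5: → [5,25); WM=18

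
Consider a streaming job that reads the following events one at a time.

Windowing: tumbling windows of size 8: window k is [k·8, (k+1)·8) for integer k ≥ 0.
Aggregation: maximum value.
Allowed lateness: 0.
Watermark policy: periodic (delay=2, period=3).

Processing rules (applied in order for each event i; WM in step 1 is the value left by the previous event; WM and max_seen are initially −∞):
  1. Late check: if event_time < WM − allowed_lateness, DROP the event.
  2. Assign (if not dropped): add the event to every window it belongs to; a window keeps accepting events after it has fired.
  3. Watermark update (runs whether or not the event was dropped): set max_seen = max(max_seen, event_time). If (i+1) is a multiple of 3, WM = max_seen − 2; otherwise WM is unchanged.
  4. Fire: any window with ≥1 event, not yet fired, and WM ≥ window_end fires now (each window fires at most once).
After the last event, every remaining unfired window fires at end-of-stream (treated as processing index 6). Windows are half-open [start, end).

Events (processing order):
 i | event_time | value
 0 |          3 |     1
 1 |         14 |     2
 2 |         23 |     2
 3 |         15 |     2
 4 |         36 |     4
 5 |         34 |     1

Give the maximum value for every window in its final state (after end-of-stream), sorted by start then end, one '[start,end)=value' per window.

[0,8)=1 [8,16)=2 [16,24)=2 [32,40)=4

i=0 t=3 v=1: → [0,8); WM=−∞
i=1 t=14 v=2: → [8,16); WM=−∞
i=2 t=23 v=2: → [16,24); WM=21; [0,8) fires=1 [8,16) fires=2
i=3 t=15 v=2: DROP (t<21-0); WM=21
i=4 t=36 v=4: → [32,40); WM=21
i=5 t=34 v=1: → [32,40); WM=34; [16,24) fires=2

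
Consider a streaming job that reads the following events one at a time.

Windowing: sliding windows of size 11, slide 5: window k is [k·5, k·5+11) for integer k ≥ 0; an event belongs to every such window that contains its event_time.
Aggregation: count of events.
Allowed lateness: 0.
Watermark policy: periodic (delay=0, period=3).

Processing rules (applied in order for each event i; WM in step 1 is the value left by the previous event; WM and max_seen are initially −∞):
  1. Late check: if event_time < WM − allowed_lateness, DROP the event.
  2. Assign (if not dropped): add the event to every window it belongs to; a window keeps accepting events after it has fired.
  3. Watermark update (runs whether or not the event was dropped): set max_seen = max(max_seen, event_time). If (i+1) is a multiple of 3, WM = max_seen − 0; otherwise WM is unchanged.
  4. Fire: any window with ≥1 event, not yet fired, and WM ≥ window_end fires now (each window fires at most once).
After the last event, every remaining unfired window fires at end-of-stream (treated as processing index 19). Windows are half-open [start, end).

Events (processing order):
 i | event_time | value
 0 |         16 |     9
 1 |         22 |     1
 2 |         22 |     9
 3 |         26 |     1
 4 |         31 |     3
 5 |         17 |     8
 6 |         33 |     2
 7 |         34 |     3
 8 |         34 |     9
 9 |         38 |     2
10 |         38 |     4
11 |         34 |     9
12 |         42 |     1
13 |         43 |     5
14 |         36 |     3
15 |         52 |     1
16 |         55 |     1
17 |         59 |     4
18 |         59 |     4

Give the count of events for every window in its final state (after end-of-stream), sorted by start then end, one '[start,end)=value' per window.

i=0 t=16 v=9: → [15,26),[10,21); WM=−∞
i=1 t=22 v=1: → [20,31),[15,26); WM=−∞
i=2 t=22 v=9: → [20,31),[15,26); WM=22; [10,21) fires=1
i=3 t=26 v=1: → [25,36),[20,31); WM=22
i=4 t=31 v=3: → [30,41),[25,36); WM=22
i=5 t=17 v=8: DROP (t<22-0); WM=31; [15,26) fires=3 [20,31) fires=3
i=6 t=33 v=2: → [30,41),[25,36); WM=31
i=7 t=34 v=3: → [30,41),[25,36); WM=31
i=8 t=34 v=9: → [30,41),[25,36); WM=34
i=9 t=38 v=2: → [35,46),[30,41); WM=34
i=10 t=38 v=4: → [35,46),[30,41); WM=34
i=11 t=34 v=9: → [30,41),[25,36); WM=38; [25,36) fires=6
i=12 t=42 v=1: → [40,51),[35,46); WM=38
i=13 t=43 v=5: → [40,51),[35,46); WM=38
i=14 t=36 v=3: DROP (t<38-0); WM=43; [30,41) fires=7
i=15 t=52 v=1: → [50,61),[45,56); WM=43
i=16 t=55 v=1: → [55,66),[50,61),[45,56); WM=43
i=17 t=59 v=4: → [55,66),[50,61); WM=59; [35,46) fires=4 [40,51) fires=2 [45,56) fires=2
i=18 t=59 v=4: → [55,66),[50,61); WM=59

[10,21)=1 [15,26)=3 [20,31)=3 [25,36)=6 [30,41)=7 [35,46)=4 [40,51)=2 [45,56)=2 [50,61)=4 [55,66)=3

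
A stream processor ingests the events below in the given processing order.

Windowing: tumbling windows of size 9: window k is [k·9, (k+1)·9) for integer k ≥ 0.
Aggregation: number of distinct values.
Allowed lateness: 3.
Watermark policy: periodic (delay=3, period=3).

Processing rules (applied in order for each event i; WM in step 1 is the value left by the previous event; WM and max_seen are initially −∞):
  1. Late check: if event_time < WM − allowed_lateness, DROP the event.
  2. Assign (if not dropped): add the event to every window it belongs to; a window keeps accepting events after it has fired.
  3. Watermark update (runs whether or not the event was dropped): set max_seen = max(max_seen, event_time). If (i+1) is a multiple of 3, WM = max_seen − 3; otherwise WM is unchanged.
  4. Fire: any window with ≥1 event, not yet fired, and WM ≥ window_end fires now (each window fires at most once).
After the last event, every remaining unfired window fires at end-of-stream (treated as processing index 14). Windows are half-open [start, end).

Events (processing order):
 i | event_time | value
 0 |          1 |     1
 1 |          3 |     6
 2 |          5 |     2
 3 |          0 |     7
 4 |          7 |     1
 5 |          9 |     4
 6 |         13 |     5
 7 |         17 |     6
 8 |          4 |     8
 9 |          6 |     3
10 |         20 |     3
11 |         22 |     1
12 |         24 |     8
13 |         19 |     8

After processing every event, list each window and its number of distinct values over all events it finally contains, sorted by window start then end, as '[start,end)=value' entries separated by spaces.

i=0 t=1 v=1: → [0,9); WM=−∞
i=1 t=3 v=6: → [0,9); WM=−∞
i=2 t=5 v=2: → [0,9); WM=2
i=3 t=0 v=7: → [0,9); WM=2
i=4 t=7 v=1: → [0,9); WM=2
i=5 t=9 v=4: → [9,18); WM=6
i=6 t=13 v=5: → [9,18); WM=6
i=7 t=17 v=6: → [9,18); WM=6
i=8 t=4 v=8: → [0,9); WM=14; [0,9) fires=5
i=9 t=6 v=3: DROP (t<14-3); WM=14
i=10 t=20 v=3: → [18,27); WM=14
i=11 t=22 v=1: → [18,27); WM=19; [9,18) fires=3
i=12 t=24 v=8: → [18,27); WM=19
i=13 t=19 v=8: → [18,27); WM=19

[0,9)=5 [9,18)=3 [18,27)=3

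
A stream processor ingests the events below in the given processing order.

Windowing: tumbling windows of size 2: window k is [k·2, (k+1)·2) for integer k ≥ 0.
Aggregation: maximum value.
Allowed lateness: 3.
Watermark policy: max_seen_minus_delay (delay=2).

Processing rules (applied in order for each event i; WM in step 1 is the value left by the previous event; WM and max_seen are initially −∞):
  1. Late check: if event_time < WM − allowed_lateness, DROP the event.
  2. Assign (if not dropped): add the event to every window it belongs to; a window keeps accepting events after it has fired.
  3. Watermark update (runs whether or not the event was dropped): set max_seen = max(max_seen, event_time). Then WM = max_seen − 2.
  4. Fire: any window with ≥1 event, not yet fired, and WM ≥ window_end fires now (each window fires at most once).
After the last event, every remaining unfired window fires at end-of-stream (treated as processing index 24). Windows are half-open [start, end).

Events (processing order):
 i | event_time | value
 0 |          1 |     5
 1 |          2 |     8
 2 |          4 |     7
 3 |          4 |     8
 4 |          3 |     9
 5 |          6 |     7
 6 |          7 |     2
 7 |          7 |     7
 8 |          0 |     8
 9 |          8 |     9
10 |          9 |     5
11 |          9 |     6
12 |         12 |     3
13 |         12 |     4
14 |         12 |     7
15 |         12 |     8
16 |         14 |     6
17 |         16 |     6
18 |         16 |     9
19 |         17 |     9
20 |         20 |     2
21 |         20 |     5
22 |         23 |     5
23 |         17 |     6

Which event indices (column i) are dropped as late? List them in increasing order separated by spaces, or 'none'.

i=0 t=1 v=5: → [0,2); WM=-1
i=1 t=2 v=8: → [2,4); WM=0
i=2 t=4 v=7: → [4,6); WM=2; [0,2) fires=5
i=3 t=4 v=8: → [4,6); WM=2
i=4 t=3 v=9: → [2,4); WM=2
i=5 t=6 v=7: → [6,8); WM=4; [2,4) fires=9
i=6 t=7 v=2: → [6,8); WM=5
i=7 t=7 v=7: → [6,8); WM=5
i=8 t=0 v=8: DROP (t<5-3); WM=5
i=9 t=8 v=9: → [8,10); WM=6; [4,6) fires=8
i=10 t=9 v=5: → [8,10); WM=7
i=11 t=9 v=6: → [8,10); WM=7
i=12 t=12 v=3: → [12,14); WM=10; [6,8) fires=7 [8,10) fires=9
i=13 t=12 v=4: → [12,14); WM=10
i=14 t=12 v=7: → [12,14); WM=10
i=15 t=12 v=8: → [12,14); WM=10
i=16 t=14 v=6: → [14,16); WM=12
i=17 t=16 v=6: → [16,18); WM=14; [12,14) fires=8
i=18 t=16 v=9: → [16,18); WM=14
i=19 t=17 v=9: → [16,18); WM=15
i=20 t=20 v=2: → [20,22); WM=18; [14,16) fires=6 [16,18) fires=9
i=21 t=20 v=5: → [20,22); WM=18
i=22 t=23 v=5: → [22,24); WM=21
i=23 t=17 v=6: DROP (t<21-3); WM=21

8 23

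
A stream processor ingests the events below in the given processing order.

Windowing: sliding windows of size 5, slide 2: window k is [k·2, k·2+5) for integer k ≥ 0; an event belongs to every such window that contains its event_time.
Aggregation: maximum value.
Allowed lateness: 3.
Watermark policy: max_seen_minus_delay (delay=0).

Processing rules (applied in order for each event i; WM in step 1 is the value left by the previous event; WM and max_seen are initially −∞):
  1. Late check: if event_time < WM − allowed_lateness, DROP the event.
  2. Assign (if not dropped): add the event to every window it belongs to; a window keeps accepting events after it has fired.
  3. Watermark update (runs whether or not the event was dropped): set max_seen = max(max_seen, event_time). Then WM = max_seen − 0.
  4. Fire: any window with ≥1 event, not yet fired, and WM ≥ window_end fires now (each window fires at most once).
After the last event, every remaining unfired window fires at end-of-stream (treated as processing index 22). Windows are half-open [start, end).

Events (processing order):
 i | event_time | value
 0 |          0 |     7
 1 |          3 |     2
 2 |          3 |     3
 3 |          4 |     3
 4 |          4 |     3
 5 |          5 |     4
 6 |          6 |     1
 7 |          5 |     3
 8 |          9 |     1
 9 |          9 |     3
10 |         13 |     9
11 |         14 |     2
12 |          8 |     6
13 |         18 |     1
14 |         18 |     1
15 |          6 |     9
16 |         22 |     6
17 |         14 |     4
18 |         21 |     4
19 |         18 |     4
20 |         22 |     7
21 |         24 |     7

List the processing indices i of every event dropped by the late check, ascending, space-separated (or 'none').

i=0 t=0 v=7: → [0,5); WM=0
i=1 t=3 v=2: → [2,7),[0,5); WM=3
i=2 t=3 v=3: → [2,7),[0,5); WM=3
i=3 t=4 v=3: → [4,9),[2,7),[0,5); WM=4
i=4 t=4 v=3: → [4,9),[2,7),[0,5); WM=4
i=5 t=5 v=4: → [4,9),[2,7); WM=5; [0,5) fires=7
i=6 t=6 v=1: → [6,11),[4,9),[2,7); WM=6
i=7 t=5 v=3: → [4,9),[2,7); WM=6
i=8 t=9 v=1: → [8,13),[6,11); WM=9; [2,7) fires=4 [4,9) fires=4
i=9 t=9 v=3: → [8,13),[6,11); WM=9
i=10 t=13 v=9: → [12,17),[10,15); WM=13; [6,11) fires=3 [8,13) fires=3
i=11 t=14 v=2: → [14,19),[12,17),[10,15); WM=14
i=12 t=8 v=6: DROP (t<14-3); WM=14
i=13 t=18 v=1: → [18,23),[16,21),[14,19); WM=18; [10,15) fires=9 [12,17) fires=9
i=14 t=18 v=1: → [18,23),[16,21),[14,19); WM=18
i=15 t=6 v=9: DROP (t<18-3); WM=18
i=16 t=22 v=6: → [22,27),[20,25),[18,23); WM=22; [14,19) fires=2 [16,21) fires=1
i=17 t=14 v=4: DROP (t<22-3); WM=22
i=18 t=21 v=4: → [20,25),[18,23); WM=22
i=19 t=18 v=4: DROP (t<22-3); WM=22
i=20 t=22 v=7: → [22,27),[20,25),[18,23); WM=22
i=21 t=24 v=7: → [24,29),[22,27),[20,25); WM=24; [18,23) fires=7

12 15 17 19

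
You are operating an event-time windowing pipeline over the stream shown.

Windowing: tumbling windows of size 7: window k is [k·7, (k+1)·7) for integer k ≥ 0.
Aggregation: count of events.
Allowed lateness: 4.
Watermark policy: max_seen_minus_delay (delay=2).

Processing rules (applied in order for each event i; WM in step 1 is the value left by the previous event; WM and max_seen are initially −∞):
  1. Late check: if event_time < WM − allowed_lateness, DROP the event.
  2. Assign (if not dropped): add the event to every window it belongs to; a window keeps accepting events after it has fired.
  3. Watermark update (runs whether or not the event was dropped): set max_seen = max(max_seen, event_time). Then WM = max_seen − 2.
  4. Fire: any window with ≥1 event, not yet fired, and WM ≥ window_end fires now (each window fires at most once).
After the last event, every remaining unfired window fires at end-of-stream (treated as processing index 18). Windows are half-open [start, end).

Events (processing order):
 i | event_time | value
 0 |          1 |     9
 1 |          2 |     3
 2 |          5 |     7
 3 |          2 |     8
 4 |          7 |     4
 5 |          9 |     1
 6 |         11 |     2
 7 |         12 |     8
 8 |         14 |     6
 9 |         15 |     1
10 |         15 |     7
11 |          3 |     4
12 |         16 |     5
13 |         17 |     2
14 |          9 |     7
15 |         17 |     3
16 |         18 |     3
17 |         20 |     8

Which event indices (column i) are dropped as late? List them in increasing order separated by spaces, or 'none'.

i=0 t=1 v=9: → [0,7); WM=-1
i=1 t=2 v=3: → [0,7); WM=0
i=2 t=5 v=7: → [0,7); WM=3
i=3 t=2 v=8: → [0,7); WM=3
i=4 t=7 v=4: → [7,14); WM=5
i=5 t=9 v=1: → [7,14); WM=7; [0,7) fires=4
i=6 t=11 v=2: → [7,14); WM=9
i=7 t=12 v=8: → [7,14); WM=10
i=8 t=14 v=6: → [14,21); WM=12
i=9 t=15 v=1: → [14,21); WM=13
i=10 t=15 v=7: → [14,21); WM=13
i=11 t=3 v=4: DROP (t<13-4); WM=13
i=12 t=16 v=5: → [14,21); WM=14; [7,14) fires=4
i=13 t=17 v=2: → [14,21); WM=15
i=14 t=9 v=7: DROP (t<15-4); WM=15
i=15 t=17 v=3: → [14,21); WM=15
i=16 t=18 v=3: → [14,21); WM=16
i=17 t=20 v=8: → [14,21); WM=18

11 14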